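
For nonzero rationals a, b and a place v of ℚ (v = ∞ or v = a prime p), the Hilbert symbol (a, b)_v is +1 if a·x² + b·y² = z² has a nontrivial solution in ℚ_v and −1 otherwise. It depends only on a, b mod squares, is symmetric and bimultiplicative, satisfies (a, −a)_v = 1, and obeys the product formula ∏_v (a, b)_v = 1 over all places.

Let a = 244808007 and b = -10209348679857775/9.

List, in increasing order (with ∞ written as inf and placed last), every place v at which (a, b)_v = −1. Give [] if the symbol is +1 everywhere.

[3, 47]

(a, b) ≡ (110823, -799) mod (ℚ^×)²; places V = {2, 3, 5, 7, 17, 41, 47, 53, ∞}.
(a,b)_41: α=1, u≡15; β=2, v≡36 (mod 41); (15|41)=-1, (36|41)=+1; sign (−1)^0·-1^2·+1^1 = +1.
(a,b)_5: α=0, u≡2; β=2, v≡1 (mod 5); (2|5)=-1, (1|5)=+1; sign (−1)^0·-1^2·+1^0 = +1.
(a,b)_∞: sgn(110823)=+, sgn(-799)=−, so +1.
(a,b)_3: α=1, u≡2; β=-2, v≡2 (mod 3); (2|3)=-1, (2|3)=-1; sign (−1)^0·-1^-2·-1^1 = -1.
(a,b)_17: α=1, u≡9; β=1, v≡13 (mod 17); (9|17)=+1, (13|17)=+1; sign (−1)^0·+1^1·+1^1 = +1.
(a,b)_7: α=0, u≡3; β=2, v≡5 (mod 7); (3|7)=-1, (5|7)=-1; sign (−1)^0·-1^2·-1^0 = +1.
(a,b)_47: α=2, u≡44; β=3, v≡35 (mod 47); (44|47)=-1, (35|47)=-1; sign (−1)^0·-1^3·-1^2 = -1.
(a,b)_2: α=0, β=0; u≡7, v≡1 (mod 8); ε(u)ε(v)=1·0, αω(v)=0·0, βω(u)=0·0; sum ≡ 0  ⇒  +1.
(a,b)_53: α=1, u≡16; β=2, v≡9 (mod 53); (16|53)=+1, (9|53)=+1; sign (−1)^0·+1^2·+1^1 = +1.
(110823, -799 / ℚ) ramifies at {3, 47}: a division algebra.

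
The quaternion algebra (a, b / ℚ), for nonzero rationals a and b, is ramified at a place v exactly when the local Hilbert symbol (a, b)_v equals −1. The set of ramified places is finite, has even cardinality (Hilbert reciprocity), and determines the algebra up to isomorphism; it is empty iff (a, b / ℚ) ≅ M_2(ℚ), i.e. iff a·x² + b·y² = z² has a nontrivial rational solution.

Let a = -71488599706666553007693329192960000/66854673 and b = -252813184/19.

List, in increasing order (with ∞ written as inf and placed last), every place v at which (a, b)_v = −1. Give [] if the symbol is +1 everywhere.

Mod squares: a ≡ -1768767, b ≡ -444106. Check v ∈ {∞, 2, 3, 5, 7, 11, 13, 19, 29, 31}.
v=2: v_2(a)=14, v_2(b)=7; units ≡ 1, 3 (mod 8); ε·ε+αω+βω = 0·1+14·1+7·0 ≡ 0  ⇒  (a,b)_2 = +1.
v=19: a=19^-5·(≡7), b=19^-1·(≡18) mod 19; (7|19)=+1, (18|19)=-1; (−1)^{-5·-1·9}·(+1)^-1·(-1)^-5 = +1.
v=29: a=29^4·(≡6), b=29^1·(≡18) mod 29; (6|29)=+1, (18|29)=-1; (−1)^{4·1·14}·(+1)^1·(-1)^4 = +1.
v=31: a=31^3·(≡20), b=31^1·(≡13) mod 31; (20|31)=+1, (13|31)=-1; (−1)^{3·1·15}·(+1)^1·(-1)^3 = +1.
v=7: a=7^5·(≡6), b=7^0·(≡4) mod 7; (6|7)=-1, (4|7)=+1; (−1)^{5·0·3}·(-1)^0·(+1)^5 = +1.
v=11: a=11^1·(≡3), b=11^0·(≡10) mod 11; (3|11)=+1, (10|11)=-1; (−1)^{1·0·5}·(+1)^0·(-1)^1 = -1.
v=5: a=5^4·(≡3), b=5^0·(≡4) mod 5; (3|5)=-1, (4|5)=+1; (−1)^{4·0·2}·(-1)^0·(+1)^4 = +1.
v=13: a=13^11·(≡3), b=13^3·(≡5) mod 13; (3|13)=+1, (5|13)=-1; (−1)^{11·3·6}·(+1)^3·(-1)^11 = -1.
v=3: a=3^-3·(≡1), b=3^0·(≡2) mod 3; (1|3)=+1, (2|3)=-1; (−1)^{-3·0·1}·(+1)^0·(-1)^-3 = -1.
v=∞: -1768767 < 0 and -444106 < 0  ⇒  (a,b)_∞ = -1.
(-1768767, -444106 / ℚ) ramifies at {3, 11, 13, ∞}: a division algebra.

[3, 11, 13, inf]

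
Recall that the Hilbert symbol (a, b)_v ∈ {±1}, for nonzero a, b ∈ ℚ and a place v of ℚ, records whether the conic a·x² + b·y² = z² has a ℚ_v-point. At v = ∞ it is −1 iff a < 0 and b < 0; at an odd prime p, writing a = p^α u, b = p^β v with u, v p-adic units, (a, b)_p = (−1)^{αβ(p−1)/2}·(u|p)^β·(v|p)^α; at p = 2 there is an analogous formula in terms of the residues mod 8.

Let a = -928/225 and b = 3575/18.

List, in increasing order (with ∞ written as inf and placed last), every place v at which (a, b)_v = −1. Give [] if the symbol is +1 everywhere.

[11, 13]

(a, b) ≡ (-58, 286) mod (ℚ^×)²; places V = {2, 3, 5, 11, 13, 29, ∞}.
(a,b)_2: α=5, β=-1; u≡3, v≡7 (mod 8); ε(u)ε(v)=1·1, αω(v)=5·0, βω(u)=-1·1; sum ≡ 0  ⇒  +1.
(a,b)_∞: sgn(-58)=−, sgn(286)=+, so +1.
(a,b)_29: α=1, u≡17; β=0, v≡23 (mod 29); (17|29)=-1, (23|29)=+1; sign (−1)^0·-1^0·+1^1 = +1.
(a,b)_13: α=0, u≡2; β=1, v≡3 (mod 13); (2|13)=-1, (3|13)=+1; sign (−1)^0·-1^1·+1^0 = -1.
(a,b)_5: α=-2, u≡3; β=2, v≡1 (mod 5); (3|5)=-1, (1|5)=+1; sign (−1)^0·-1^2·+1^-2 = +1.
(a,b)_3: α=-2, u≡2; β=-2, v≡1 (mod 3); (2|3)=-1, (1|3)=+1; sign (−1)^0·-1^-2·+1^-2 = +1.
(a,b)_11: α=0, u≡8; β=1, v≡4 (mod 11); (8|11)=-1, (4|11)=+1; sign (−1)^0·-1^1·+1^0 = -1.
Ram(-58, 286) = {11, 13}; no ℚ_11-point on the conic.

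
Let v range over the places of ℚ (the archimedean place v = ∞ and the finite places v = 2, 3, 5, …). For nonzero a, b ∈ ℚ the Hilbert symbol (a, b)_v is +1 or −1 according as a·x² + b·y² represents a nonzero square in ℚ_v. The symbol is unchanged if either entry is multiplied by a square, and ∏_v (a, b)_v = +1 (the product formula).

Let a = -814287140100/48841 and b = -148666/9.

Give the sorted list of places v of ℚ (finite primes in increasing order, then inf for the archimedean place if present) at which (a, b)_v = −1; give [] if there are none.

(a, b) ≡ (-18464561, -3034) mod (ℚ^×)²; places V = {2, 3, 5, 7, 13, 17, 19, 23, 29, 31, 37, 41, 47, ∞}.
(a,b)_∞: sgn(-18464561)=−, sgn(-3034)=−, so -1.
(a,b)_13: α=-2, u≡7; β=0, v≡6 (mod 13); (7|13)=-1, (6|13)=-1; sign (−1)^0·-1^0·-1^-2 = +1.
(a,b)_37: α=0, u≡28; β=1, v≡14 (mod 37); (28|37)=+1, (14|37)=-1; sign (−1)^0·+1^1·-1^0 = +1.
(a,b)_29: α=1, u≡2; β=0, v≡18 (mod 29); (2|29)=-1, (18|29)=-1; sign (−1)^0·-1^0·-1^1 = -1.
(a,b)_17: α=-2, u≡5; β=0, v≡15 (mod 17); (5|17)=-1, (15|17)=+1; sign (−1)^0·-1^0·+1^-2 = +1.
(a,b)_7: α=2, u≡1; β=2, v≡2 (mod 7); (1|7)=+1, (2|7)=+1; sign (−1)^0·+1^2·+1^2 = +1.
(a,b)_19: α=1, u≡8; β=0, v≡1 (mod 19); (8|19)=-1, (1|19)=+1; sign (−1)^0·-1^0·+1^1 = +1.
(a,b)_5: α=2, u≡1; β=0, v≡1 (mod 5); (1|5)=+1, (1|5)=+1; sign (−1)^0·+1^0·+1^2 = +1.
(a,b)_41: α=0, u≡26; β=1, v≡39 (mod 41); (26|41)=-1, (39|41)=+1; sign (−1)^0·-1^1·+1^0 = -1.
(a,b)_23: α=1, u≡6; β=0, v≡16 (mod 23); (6|23)=+1, (16|23)=+1; sign (−1)^0·+1^0·+1^1 = +1.
(a,b)_3: α=2, u≡1; β=-2, v≡2 (mod 3); (1|3)=+1, (2|3)=-1; sign (−1)^0·+1^-2·-1^2 = +1.
(a,b)_31: α=1, u≡15; β=0, v≡8 (mod 31); (15|31)=-1, (8|31)=+1; sign (−1)^0·-1^0·+1^1 = +1.
(a,b)_2: α=2, β=1; u≡7, v≡3 (mod 8); ε(u)ε(v)=1·1, αω(v)=2·1, βω(u)=1·0; sum ≡ 1  ⇒  -1.
(a,b)_47: α=1, u≡41; β=0, v≡36 (mod 47); (41|47)=-1, (36|47)=+1; sign (−1)^0·-1^0·+1^1 = +1.
Ram(-18464561, -3034) = {2, 29, 41, ∞}; no ℚ_2-point on the conic.

[2, 29, 41, inf]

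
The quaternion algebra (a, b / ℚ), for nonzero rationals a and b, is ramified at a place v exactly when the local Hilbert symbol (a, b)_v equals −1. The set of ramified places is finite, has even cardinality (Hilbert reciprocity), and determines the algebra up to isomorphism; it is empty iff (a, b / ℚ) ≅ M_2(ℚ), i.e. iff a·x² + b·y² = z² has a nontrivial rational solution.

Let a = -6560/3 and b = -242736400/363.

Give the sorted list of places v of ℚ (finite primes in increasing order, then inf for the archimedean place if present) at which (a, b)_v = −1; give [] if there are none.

(a, b) ≡ (-1230, -3) mod (ℚ^×)²; places V = {2, 3, 5, 11, 19, 41, ∞}.
(a,b)_11: α=0, u≡6; β=-2, v≡2 (mod 11); (6|11)=-1, (2|11)=-1; sign (−1)^0·-1^-2·-1^0 = +1.
(a,b)_41: α=1, u≡15; β=2, v≡27 (mod 41); (15|41)=-1, (27|41)=-1; sign (−1)^0·-1^2·-1^1 = -1.
(a,b)_2: α=5, β=4; u≡1, v≡5 (mod 8); ε(u)ε(v)=0·0, αω(v)=5·1, βω(u)=4·0; sum ≡ 1  ⇒  -1.
(a,b)_19: α=0, u≡11; β=2, v≡5 (mod 19); (11|19)=+1, (5|19)=+1; sign (−1)^0·+1^2·+1^0 = +1.
(a,b)_5: α=1, u≡1; β=2, v≡3 (mod 5); (1|5)=+1, (3|5)=-1; sign (−1)^0·+1^2·-1^1 = -1.
(a,b)_∞: sgn(-1230)=−, sgn(-3)=−, so -1.
(a,b)_3: α=-1, u≡1; β=-1, v≡2 (mod 3); (1|3)=+1, (2|3)=-1; sign (−1)^1·+1^-1·-1^-1 = +1.
(-1230, -3 / ℚ) ramifies at {2, 5, 41, ∞}: a division algebra.

[2, 5, 41, inf]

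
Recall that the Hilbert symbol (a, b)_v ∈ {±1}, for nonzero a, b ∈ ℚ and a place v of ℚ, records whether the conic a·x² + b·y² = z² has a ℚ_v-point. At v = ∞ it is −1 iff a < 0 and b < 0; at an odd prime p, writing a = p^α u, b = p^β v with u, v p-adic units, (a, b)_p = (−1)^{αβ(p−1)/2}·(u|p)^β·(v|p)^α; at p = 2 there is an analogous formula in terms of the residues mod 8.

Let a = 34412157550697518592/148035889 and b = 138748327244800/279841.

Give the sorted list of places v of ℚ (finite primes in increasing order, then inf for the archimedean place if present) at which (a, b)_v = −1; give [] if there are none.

Mod squares: a ≡ 518, b ≡ 37. Check v ∈ {∞, 2, 5, 7, 11, 13, 19, 23, 37}.
v=∞: 518 > 0 and 37 > 0  ⇒  (a,b)_∞ = +1.
v=23: a=23^-6·(≡4), b=23^-4·(≡5) mod 23; (4|23)=+1, (5|23)=-1; (−1)^{-6·-4·11}·(+1)^-4·(-1)^-6 = +1.
v=5: a=5^0·(≡3), b=5^2·(≡2) mod 5; (3|5)=-1, (2|5)=-1; (−1)^{0·2·2}·(-1)^2·(-1)^0 = +1.
v=13: a=13^2·(≡8), b=13^2·(≡2) mod 13; (8|13)=-1, (2|13)=-1; (−1)^{2·2·6}·(-1)^2·(-1)^2 = +1.
v=7: a=7^5·(≡1), b=7^4·(≡4) mod 7; (1|7)=+1, (4|7)=+1; (−1)^{5·4·3}·(+1)^4·(+1)^5 = +1.
v=19: a=19^2·(≡17), b=19^2·(≡13) mod 19; (17|19)=+1, (13|19)=-1; (−1)^{2·2·9}·(+1)^2·(-1)^2 = +1.
v=2: v_2(a)=9, v_2(b)=10; units ≡ 3, 5 (mod 8); ε·ε+αω+βω = 1·0+9·1+10·1 ≡ 1  ⇒  (a,b)_2 = -1.
v=37: a=37^1·(≡6), b=37^1·(≡1) mod 37; (6|37)=-1, (1|37)=+1; (−1)^{1·1·18}·(-1)^1·(+1)^1 = -1.
v=11: a=11^6·(≡5), b=11^0·(≡9) mod 11; (5|11)=+1, (9|11)=+1; (−1)^{6·0·5}·(+1)^0·(+1)^6 = +1.
(518, 37 / ℚ) ramifies at {2, 37}: a division algebra.

[2, 37]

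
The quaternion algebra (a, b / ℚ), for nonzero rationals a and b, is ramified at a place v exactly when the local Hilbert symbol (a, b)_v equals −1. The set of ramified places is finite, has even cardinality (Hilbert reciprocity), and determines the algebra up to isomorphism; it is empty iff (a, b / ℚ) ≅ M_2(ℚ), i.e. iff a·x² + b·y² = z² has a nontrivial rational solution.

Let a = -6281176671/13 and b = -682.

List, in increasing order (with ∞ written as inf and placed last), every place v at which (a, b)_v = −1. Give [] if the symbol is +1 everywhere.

Mod squares: a ≡ -170027, b ≡ -682. Check v ∈ {∞, 2, 3, 7, 11, 13, 29, 31, 41}.
v=11: a=11^3·(≡1), b=11^1·(≡4) mod 11; (1|11)=+1, (4|11)=+1; (−1)^{3·1·5}·(+1)^1·(+1)^3 = -1.
v=2: v_2(a)=0, v_2(b)=1; units ≡ 5, 3 (mod 8); ε·ε+αω+βω = 0·1+0·1+1·1 ≡ 1  ⇒  (a,b)_2 = -1.
v=7: a=7^2·(≡3), b=7^0·(≡4) mod 7; (3|7)=-1, (4|7)=+1; (−1)^{2·0·3}·(-1)^0·(+1)^2 = +1.
v=41: a=41^1·(≡30), b=41^0·(≡15) mod 41; (30|41)=-1, (15|41)=-1; (−1)^{1·0·20}·(-1)^0·(-1)^1 = -1.
v=13: a=13^-1·(≡10), b=13^0·(≡7) mod 13; (10|13)=+1, (7|13)=-1; (−1)^{-1·0·6}·(+1)^0·(-1)^-1 = -1.
v=∞: -170027 < 0 and -682 < 0  ⇒  (a,b)_∞ = -1.
v=29: a=29^1·(≡9), b=29^0·(≡14) mod 29; (9|29)=+1, (14|29)=-1; (−1)^{1·0·14}·(+1)^0·(-1)^1 = -1.
v=3: a=3^4·(≡1), b=3^0·(≡2) mod 3; (1|3)=+1, (2|3)=-1; (−1)^{4·0·1}·(+1)^0·(-1)^4 = +1.
v=31: a=31^0·(≡16), b=31^1·(≡9) mod 31; (16|31)=+1, (9|31)=+1; (−1)^{0·1·15}·(+1)^1·(+1)^0 = +1.
(-170027, -682 / ℚ) ramifies at {2, 11, 13, 29, 41, ∞}: a division algebra.

[2, 11, 13, 29, 41, inf]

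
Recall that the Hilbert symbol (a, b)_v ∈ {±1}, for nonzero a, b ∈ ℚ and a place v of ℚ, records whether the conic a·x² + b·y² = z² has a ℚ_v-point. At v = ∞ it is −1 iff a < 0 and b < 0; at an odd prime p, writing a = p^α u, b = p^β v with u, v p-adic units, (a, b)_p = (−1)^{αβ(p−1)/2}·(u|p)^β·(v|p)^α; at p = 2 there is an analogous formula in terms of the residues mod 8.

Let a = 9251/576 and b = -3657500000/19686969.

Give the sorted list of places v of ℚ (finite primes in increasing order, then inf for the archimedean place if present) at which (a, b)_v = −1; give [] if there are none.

(a, b) ≡ (11, -14630) mod (ℚ^×)²; places V = {2, 3, 5, 7, 11, 17, 19, 29, ∞}.
(a,b)_17: α=0, u≡7; β=-2, v≡10 (mod 17); (7|17)=-1, (10|17)=-1; sign (−1)^0·-1^-2·-1^0 = +1.
(a,b)_7: α=0, u≡2; β=1, v≡6 (mod 7); (2|7)=+1, (6|7)=-1; sign (−1)^0·+1^1·-1^0 = +1.
(a,b)_2: α=-6, β=5; u≡3, v≡5 (mod 8); ε(u)ε(v)=1·0, αω(v)=-6·1, βω(u)=5·1; sum ≡ 1  ⇒  -1.
(a,b)_29: α=2, u≡19; β=-2, v≡21 (mod 29); (19|29)=-1, (21|29)=-1; sign (−1)^0·-1^-2·-1^2 = +1.
(a,b)_3: α=-2, u≡2; β=-4, v≡1 (mod 3); (2|3)=-1, (1|3)=+1; sign (−1)^0·-1^-4·+1^-2 = +1.
(a,b)_5: α=0, u≡1; β=7, v≡1 (mod 5); (1|5)=+1, (1|5)=+1; sign (−1)^0·+1^7·+1^0 = +1.
(a,b)_∞: sgn(11)=+, sgn(-14630)=−, so +1.
(a,b)_19: α=0, u≡6; β=1, v≡4 (mod 19); (6|19)=+1, (4|19)=+1; sign (−1)^0·+1^1·+1^0 = +1.
(a,b)_11: α=1, u≡4; β=1, v≡5 (mod 11); (4|11)=+1, (5|11)=+1; sign (−1)^1·+1^1·+1^1 = -1.
Ram(11, -14630) = {2, 11}; no ℚ_2-point on the conic.

[2, 11]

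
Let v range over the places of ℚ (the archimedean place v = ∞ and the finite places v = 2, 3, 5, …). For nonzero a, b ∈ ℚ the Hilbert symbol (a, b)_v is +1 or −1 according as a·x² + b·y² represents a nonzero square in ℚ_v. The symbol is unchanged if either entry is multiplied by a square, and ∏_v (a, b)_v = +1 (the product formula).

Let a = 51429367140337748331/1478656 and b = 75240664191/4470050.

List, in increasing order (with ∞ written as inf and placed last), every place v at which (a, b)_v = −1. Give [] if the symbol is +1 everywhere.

[3, 17]

(a, b) ≡ (51, 9758) mod (ℚ^×)²; places V = {2, 3, 5, 7, 11, 13, 17, 19, 23, 41, ∞}.
(a,b)_5: α=0, u≡1; β=-2, v≡3 (mod 5); (1|5)=+1, (3|5)=-1; sign (−1)^0·+1^-2·-1^0 = +1.
(a,b)_41: α=2, u≡5; β=1, v≡10 (mod 41); (5|41)=+1, (10|41)=+1; sign (−1)^0·+1^1·+1^2 = +1.
(a,b)_19: α=-2, u≡14; β=0, v≡17 (mod 19); (14|19)=-1, (17|19)=+1; sign (−1)^0·-1^0·+1^-2 = +1.
(a,b)_13: α=0, u≡12; β=-2, v≡7 (mod 13); (12|13)=+1, (7|13)=-1; sign (−1)^0·+1^-2·-1^0 = +1.
(a,b)_3: α=11, u≡2; β=2, v≡2 (mod 3); (2|3)=-1, (2|3)=-1; sign (−1)^0·-1^2·-1^11 = -1.
(a,b)_2: α=-12, β=-1; u≡3, v≡7 (mod 8); ε(u)ε(v)=1·1, αω(v)=-12·0, βω(u)=-1·1; sum ≡ 0  ⇒  +1.
(a,b)_∞: sgn(51)=+, sgn(9758)=+, so +1.
(a,b)_11: α=4, u≡2; β=2, v≡9 (mod 11); (2|11)=-1, (9|11)=+1; sign (−1)^0·-1^2·+1^4 = +1.
(a,b)_7: α=4, u≡2; β=3, v≡1 (mod 7); (2|7)=+1, (1|7)=+1; sign (−1)^0·+1^3·+1^4 = +1.
(a,b)_23: α=0, u≡19; β=-2, v≡12 (mod 23); (19|23)=-1, (12|23)=+1; sign (−1)^0·-1^-2·+1^0 = +1.
(a,b)_17: α=3, u≡5; β=3, v≡2 (mod 17); (5|17)=-1, (2|17)=+1; sign (−1)^0·-1^3·+1^3 = -1.
Ram(51, 9758) = {3, 17}; no ℚ_3-point on the conic.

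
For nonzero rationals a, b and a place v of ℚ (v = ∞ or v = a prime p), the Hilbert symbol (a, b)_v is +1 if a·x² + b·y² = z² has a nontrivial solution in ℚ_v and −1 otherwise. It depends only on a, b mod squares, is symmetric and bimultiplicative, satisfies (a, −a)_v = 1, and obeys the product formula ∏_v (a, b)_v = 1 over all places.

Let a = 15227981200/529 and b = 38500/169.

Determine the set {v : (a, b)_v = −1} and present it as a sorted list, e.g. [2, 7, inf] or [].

Mod squares: a ≡ 38069953, b ≡ 385. Check v ∈ {∞, 2, 5, 7, 11, 13, 17, 23, 29, 31, 47, 53}.
v=47: a=47^1·(≡2), b=47^0·(≡12) mod 47; (2|47)=+1, (12|47)=+1; (−1)^{1·0·23}·(+1)^0·(+1)^1 = +1.
v=53: a=53^1·(≡20), b=53^0·(≡34) mod 53; (20|53)=-1, (34|53)=-1; (−1)^{1·0·26}·(-1)^0·(-1)^1 = -1.
v=17: a=17^1·(≡4), b=17^0·(≡5) mod 17; (4|17)=+1, (5|17)=-1; (−1)^{1·0·8}·(+1)^0·(-1)^1 = -1.
v=11: a=11^0·(≡3), b=11^1·(≡6) mod 11; (3|11)=+1, (6|11)=-1; (−1)^{0·1·5}·(+1)^1·(-1)^0 = +1.
v=2: v_2(a)=4, v_2(b)=2; units ≡ 1, 1 (mod 8); ε·ε+αω+βω = 0·0+4·0+2·0 ≡ 0  ⇒  (a,b)_2 = +1.
v=7: a=7^0·(≡3), b=7^1·(≡5) mod 7; (3|7)=-1, (5|7)=-1; (−1)^{0·1·3}·(-1)^1·(-1)^0 = -1.
v=23: a=23^-2·(≡3), b=23^0·(≡17) mod 23; (3|23)=+1, (17|23)=-1; (−1)^{-2·0·11}·(+1)^0·(-1)^-2 = +1.
v=13: a=13^0·(≡9), b=13^-2·(≡7) mod 13; (9|13)=+1, (7|13)=-1; (−1)^{0·-2·6}·(+1)^-2·(-1)^0 = +1.
v=5: a=5^2·(≡2), b=5^3·(≡2) mod 5; (2|5)=-1, (2|5)=-1; (−1)^{2·3·2}·(-1)^3·(-1)^2 = -1.
v=29: a=29^1·(≡17), b=29^0·(≡14) mod 29; (17|29)=-1, (14|29)=-1; (−1)^{1·0·14}·(-1)^0·(-1)^1 = -1.
v=∞: 38069953 > 0 and 385 > 0  ⇒  (a,b)_∞ = +1.
v=31: a=31^1·(≡3), b=31^0·(≡22) mod 31; (3|31)=-1, (22|31)=-1; (−1)^{1·0·15}·(-1)^0·(-1)^1 = -1.
Ram(38069953, 385) = {5, 7, 17, 29, 31, 53}; no ℚ_5-point on the conic.

[5, 7, 17, 29, 31, 53]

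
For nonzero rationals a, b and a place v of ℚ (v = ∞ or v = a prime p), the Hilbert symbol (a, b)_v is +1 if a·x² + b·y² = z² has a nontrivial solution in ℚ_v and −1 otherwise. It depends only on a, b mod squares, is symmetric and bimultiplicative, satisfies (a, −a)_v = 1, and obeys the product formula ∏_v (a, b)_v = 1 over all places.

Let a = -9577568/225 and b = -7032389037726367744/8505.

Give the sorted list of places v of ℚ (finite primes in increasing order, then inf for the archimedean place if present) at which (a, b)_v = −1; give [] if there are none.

[2, 5, 7, inf]

(a, b) ≡ (-3542, -1540770) mod (ℚ^×)²; places V = {2, 3, 5, 7, 11, 13, 23, 29, ∞}.
(a,b)_13: α=2, u≡2; β=4, v≡3 (mod 13); (2|13)=-1, (3|13)=+1; sign (−1)^0·-1^4·+1^2 = +1.
(a,b)_29: α=0, u≡4; β=1, v≡14 (mod 29); (4|29)=+1, (14|29)=-1; sign (−1)^0·+1^1·-1^0 = +1.
(a,b)_7: α=1, u≡3; β=-1, v≡3 (mod 7); (3|7)=-1, (3|7)=-1; sign (−1)^1·-1^-1·-1^1 = -1.
(a,b)_11: α=1, u≡10; β=3, v≡5 (mod 11); (10|11)=-1, (5|11)=+1; sign (−1)^1·-1^3·+1^1 = +1.
(a,b)_2: α=5, β=19; u≡5, v≡7 (mod 8); ε(u)ε(v)=0·1, αω(v)=5·0, βω(u)=19·1; sum ≡ 1  ⇒  -1.
(a,b)_23: α=1, u≡14; β=3, v≡8 (mod 23); (14|23)=-1, (8|23)=+1; sign (−1)^1·-1^3·+1^1 = +1.
(a,b)_∞: sgn(-3542)=−, sgn(-1540770)=−, so -1.
(a,b)_5: α=-2, u≡3; β=-1, v≡1 (mod 5); (3|5)=-1, (1|5)=+1; sign (−1)^0·-1^-1·+1^-2 = -1.
(a,b)_3: α=-2, u≡1; β=-5, v≡1 (mod 3); (1|3)=+1, (1|3)=+1; sign (−1)^0·+1^-5·+1^-2 = +1.
|Ram(-3542, -1540770)| = 4, even; anisotropic at {2, 5, 7, ∞}.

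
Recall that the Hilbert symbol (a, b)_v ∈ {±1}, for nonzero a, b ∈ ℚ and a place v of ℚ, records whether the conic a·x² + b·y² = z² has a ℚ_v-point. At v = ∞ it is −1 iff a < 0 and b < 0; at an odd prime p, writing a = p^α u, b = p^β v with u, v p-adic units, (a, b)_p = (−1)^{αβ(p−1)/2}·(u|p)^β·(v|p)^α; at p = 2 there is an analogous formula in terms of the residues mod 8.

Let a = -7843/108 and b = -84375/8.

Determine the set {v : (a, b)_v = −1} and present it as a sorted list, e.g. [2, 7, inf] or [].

(a, b) ≡ (-23529, -30) mod (ℚ^×)²; places V = {2, 3, 5, 11, 23, 31, ∞}.
(a,b)_11: α=1, u≡10; β=0, v≡9 (mod 11); (10|11)=-1, (9|11)=+1; sign (−1)^0·-1^0·+1^1 = +1.
(a,b)_5: α=0, u≡4; β=5, v≡1 (mod 5); (4|5)=+1, (1|5)=+1; sign (−1)^0·+1^5·+1^0 = +1.
(a,b)_∞: sgn(-23529)=−, sgn(-30)=−, so -1.
(a,b)_2: α=-2, β=-3; u≡7, v≡1 (mod 8); ε(u)ε(v)=1·0, αω(v)=-2·0, βω(u)=-3·0; sum ≡ 0  ⇒  +1.
(a,b)_3: α=-3, u≡2; β=3, v≡2 (mod 3); (2|3)=-1, (2|3)=-1; sign (−1)^1·-1^3·-1^-3 = -1.
(a,b)_31: α=1, u≡10; β=0, v≡28 (mod 31); (10|31)=+1, (28|31)=+1; sign (−1)^0·+1^0·+1^1 = +1.
(a,b)_23: α=1, u≡6; β=0, v≡13 (mod 23); (6|23)=+1, (13|23)=+1; sign (−1)^0·+1^0·+1^1 = +1.
Ram(-23529, -30) = {3, ∞}; no ℚ_3-point on the conic.

[3, inf]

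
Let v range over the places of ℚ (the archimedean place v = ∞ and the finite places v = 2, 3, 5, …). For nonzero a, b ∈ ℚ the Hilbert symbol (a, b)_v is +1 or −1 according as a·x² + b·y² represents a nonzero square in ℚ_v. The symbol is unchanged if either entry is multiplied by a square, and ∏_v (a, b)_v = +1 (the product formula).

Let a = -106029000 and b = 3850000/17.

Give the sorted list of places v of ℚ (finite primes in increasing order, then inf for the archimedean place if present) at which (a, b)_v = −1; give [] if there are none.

Mod squares: a ≡ -13090, b ≡ 6545. Check v ∈ {∞, 2, 3, 5, 7, 11, 17}.
v=∞: -13090 < 0 and 6545 > 0  ⇒  (a,b)_∞ = +1.
v=11: a=11^1·(≡3), b=11^1·(≡4) mod 11; (3|11)=+1, (4|11)=+1; (−1)^{1·1·5}·(+1)^1·(+1)^1 = -1.
v=17: a=17^1·(≡11), b=17^-1·(≡10) mod 17; (11|17)=-1, (10|17)=-1; (−1)^{1·-1·8}·(-1)^-1·(-1)^1 = +1.
v=3: a=3^4·(≡2), b=3^0·(≡2) mod 3; (2|3)=-1, (2|3)=-1; (−1)^{4·0·1}·(-1)^0·(-1)^4 = +1.
v=7: a=7^1·(≡6), b=7^1·(≡1) mod 7; (6|7)=-1, (1|7)=+1; (−1)^{1·1·3}·(-1)^1·(+1)^1 = +1.
v=5: a=5^3·(≡3), b=5^5·(≡1) mod 5; (3|5)=-1, (1|5)=+1; (−1)^{3·5·2}·(-1)^5·(+1)^3 = -1.
v=2: v_2(a)=3, v_2(b)=4; units ≡ 7, 1 (mod 8); ε·ε+αω+βω = 1·0+3·0+4·0 ≡ 0  ⇒  (a,b)_2 = +1.
(-13090, 6545 / ℚ) ramifies at {5, 11}: a division algebra.

[5, 11]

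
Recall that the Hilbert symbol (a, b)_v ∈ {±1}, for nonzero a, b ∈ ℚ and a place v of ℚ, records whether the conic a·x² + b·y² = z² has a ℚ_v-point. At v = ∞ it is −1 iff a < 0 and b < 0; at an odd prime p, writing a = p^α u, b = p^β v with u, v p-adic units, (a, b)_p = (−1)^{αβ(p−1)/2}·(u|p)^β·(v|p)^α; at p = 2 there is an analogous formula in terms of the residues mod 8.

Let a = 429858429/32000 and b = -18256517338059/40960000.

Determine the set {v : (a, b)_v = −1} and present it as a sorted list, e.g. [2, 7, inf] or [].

Mod squares: a ≡ 2145, b ≡ -11. Check v ∈ {∞, 2, 3, 5, 7, 11, 13}.
v=11: a=11^3·(≡10), b=11^5·(≡8) mod 11; (10|11)=-1, (8|11)=-1; (−1)^{3·5·5}·(-1)^5·(-1)^3 = -1.
v=7: a=7^2·(≡6), b=7^2·(≡5) mod 7; (6|7)=-1, (5|7)=-1; (−1)^{2·2·3}·(-1)^2·(-1)^2 = +1.
v=2: v_2(a)=-8, v_2(b)=-16; units ≡ 1, 5 (mod 8); ε·ε+αω+βω = 0·0+-8·1+-16·0 ≡ 0  ⇒  (a,b)_2 = +1.
v=∞: 2145 > 0 and -11 < 0  ⇒  (a,b)_∞ = +1.
v=5: a=5^-3·(≡4), b=5^-4·(≡1) mod 5; (4|5)=+1, (1|5)=+1; (−1)^{-3·-4·2}·(+1)^-4·(+1)^-3 = +1.
v=3: a=3^1·(≡1), b=3^4·(≡1) mod 3; (1|3)=+1, (1|3)=+1; (−1)^{1·4·1}·(+1)^4·(+1)^1 = +1.
v=13: a=13^3·(≡1), b=13^4·(≡8) mod 13; (1|13)=+1, (8|13)=-1; (−1)^{3·4·6}·(+1)^4·(-1)^3 = -1.
|Ram(2145, -11)| = 2, even; anisotropic at {11, 13}.

[11, 13]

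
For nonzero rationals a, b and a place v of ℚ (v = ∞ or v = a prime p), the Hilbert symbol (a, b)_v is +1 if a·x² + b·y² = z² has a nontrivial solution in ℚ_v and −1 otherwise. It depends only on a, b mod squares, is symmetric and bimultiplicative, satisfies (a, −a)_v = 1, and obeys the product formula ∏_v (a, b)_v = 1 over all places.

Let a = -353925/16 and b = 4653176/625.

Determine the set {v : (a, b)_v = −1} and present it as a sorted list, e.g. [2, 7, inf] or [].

(a, b) ≡ (-13, 9614) mod (ℚ^×)²; places V = {2, 3, 5, 11, 13, 19, 23, ∞}.
(a,b)_3: α=2, u≡2; β=0, v≡2 (mod 3); (2|3)=-1, (2|3)=-1; sign (−1)^0·-1^0·-1^2 = +1.
(a,b)_11: α=2, u≡9; β=3, v≡1 (mod 11); (9|11)=+1, (1|11)=+1; sign (−1)^0·+1^3·+1^2 = +1.
(a,b)_23: α=0, u≡10; β=1, v≡1 (mod 23); (10|23)=-1, (1|23)=+1; sign (−1)^0·-1^1·+1^0 = -1.
(a,b)_19: α=0, u≡4; β=1, v≡3 (mod 19); (4|19)=+1, (3|19)=-1; sign (−1)^0·+1^1·-1^0 = +1.
(a,b)_13: α=1, u≡12; β=0, v≡8 (mod 13); (12|13)=+1, (8|13)=-1; sign (−1)^0·+1^0·-1^1 = -1.
(a,b)_5: α=2, u≡3; β=-4, v≡1 (mod 5); (3|5)=-1, (1|5)=+1; sign (−1)^0·-1^-4·+1^2 = +1.
(a,b)_2: α=-4, β=3; u≡3, v≡7 (mod 8); ε(u)ε(v)=1·1, αω(v)=-4·0, βω(u)=3·1; sum ≡ 0  ⇒  +1.
(a,b)_∞: sgn(-13)=−, sgn(9614)=+, so +1.
(-13, 9614 / ℚ) ramifies at {13, 23}: a division algebra.

[13, 23]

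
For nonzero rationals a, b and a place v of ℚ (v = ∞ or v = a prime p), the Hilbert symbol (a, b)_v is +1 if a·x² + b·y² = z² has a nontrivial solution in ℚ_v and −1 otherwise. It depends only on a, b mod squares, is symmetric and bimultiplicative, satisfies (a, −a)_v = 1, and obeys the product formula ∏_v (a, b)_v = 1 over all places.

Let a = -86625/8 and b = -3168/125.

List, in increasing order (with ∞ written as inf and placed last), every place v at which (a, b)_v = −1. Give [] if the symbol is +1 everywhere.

Mod squares: a ≡ -770, b ≡ -110. Check v ∈ {∞, 2, 3, 5, 7, 11}.
v=3: a=3^2·(≡1), b=3^2·(≡1) mod 3; (1|3)=+1, (1|3)=+1; (−1)^{2·2·1}·(+1)^2·(+1)^2 = +1.
v=5: a=5^3·(≡4), b=5^-3·(≡2) mod 5; (4|5)=+1, (2|5)=-1; (−1)^{3·-3·2}·(+1)^-3·(-1)^3 = -1.
v=∞: -770 < 0 and -110 < 0  ⇒  (a,b)_∞ = -1.
v=11: a=11^1·(≡7), b=11^1·(≡5) mod 11; (7|11)=-1, (5|11)=+1; (−1)^{1·1·5}·(-1)^1·(+1)^1 = +1.
v=2: v_2(a)=-3, v_2(b)=5; units ≡ 7, 1 (mod 8); ε·ε+αω+βω = 1·0+-3·0+5·0 ≡ 0  ⇒  (a,b)_2 = +1.
v=7: a=7^1·(≡1), b=7^0·(≡4) mod 7; (1|7)=+1, (4|7)=+1; (−1)^{1·0·3}·(+1)^0·(+1)^1 = +1.
Ram(-770, -110) = {5, ∞}; no ℚ_5-point on the conic.

[5, inf]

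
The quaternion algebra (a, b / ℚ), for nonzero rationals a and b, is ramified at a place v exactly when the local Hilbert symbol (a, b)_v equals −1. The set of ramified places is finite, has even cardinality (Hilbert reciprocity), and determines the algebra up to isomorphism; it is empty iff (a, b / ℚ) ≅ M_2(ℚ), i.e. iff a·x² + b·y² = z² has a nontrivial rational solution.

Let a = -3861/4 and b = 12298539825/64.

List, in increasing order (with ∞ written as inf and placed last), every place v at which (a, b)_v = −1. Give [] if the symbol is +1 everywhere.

(a, b) ≡ (-429, 33) mod (ℚ^×)²; places V = {2, 3, 5, 11, 13, ∞}.
(a,b)_11: α=1, u≡3; β=3, v≡1 (mod 11); (3|11)=+1, (1|11)=+1; sign (−1)^1·+1^3·+1^1 = -1.
(a,b)_∞: sgn(-429)=−, sgn(33)=+, so +1.
(a,b)_2: α=-2, β=-6; u≡3, v≡1 (mod 8); ε(u)ε(v)=1·0, αω(v)=-2·0, βω(u)=-6·1; sum ≡ 0  ⇒  +1.
(a,b)_3: α=3, u≡1; β=7, v≡2 (mod 3); (1|3)=+1, (2|3)=-1; sign (−1)^1·+1^7·-1^3 = +1.
(a,b)_13: α=1, u≡7; β=2, v≡2 (mod 13); (7|13)=-1, (2|13)=-1; sign (−1)^0·-1^2·-1^1 = -1.
(a,b)_5: α=0, u≡1; β=2, v≡2 (mod 5); (1|5)=+1, (2|5)=-1; sign (−1)^0·+1^2·-1^0 = +1.
|Ram(-429, 33)| = 2, even; anisotropic at {11, 13}.

[11, 13]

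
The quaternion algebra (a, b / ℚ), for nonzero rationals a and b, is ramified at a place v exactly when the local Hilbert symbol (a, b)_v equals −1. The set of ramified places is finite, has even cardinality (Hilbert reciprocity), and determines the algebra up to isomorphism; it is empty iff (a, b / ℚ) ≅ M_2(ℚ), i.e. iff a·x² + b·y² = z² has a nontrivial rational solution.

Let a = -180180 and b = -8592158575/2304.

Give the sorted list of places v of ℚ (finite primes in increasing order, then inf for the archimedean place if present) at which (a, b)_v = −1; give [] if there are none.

[5, 7, 13, inf]

(a, b) ≡ (-5005, -7) mod (ℚ^×)²; places V = {2, 3, 5, 7, 11, 13, ∞}.
(a,b)_2: α=2, β=-8; u≡3, v≡1 (mod 8); ε(u)ε(v)=1·0, αω(v)=2·0, βω(u)=-8·1; sum ≡ 0  ⇒  +1.
(a,b)_13: α=1, u≡11; β=2, v≡6 (mod 13); (11|13)=-1, (6|13)=-1; sign (−1)^0·-1^2·-1^1 = -1.
(a,b)_11: α=1, u≡10; β=2, v≡9 (mod 11); (10|11)=-1, (9|11)=+1; sign (−1)^0·-1^2·+1^1 = +1.
(a,b)_3: α=2, u≡2; β=-2, v≡2 (mod 3); (2|3)=-1, (2|3)=-1; sign (−1)^0·-1^-2·-1^2 = +1.
(a,b)_7: α=1, u≡6; β=5, v≡6 (mod 7); (6|7)=-1, (6|7)=-1; sign (−1)^1·-1^5·-1^1 = -1.
(a,b)_5: α=1, u≡4; β=2, v≡3 (mod 5); (4|5)=+1, (3|5)=-1; sign (−1)^0·+1^2·-1^1 = -1.
(a,b)_∞: sgn(-5005)=−, sgn(-7)=−, so -1.
|Ram(-5005, -7)| = 4, even; anisotropic at {5, 7, 13, ∞}.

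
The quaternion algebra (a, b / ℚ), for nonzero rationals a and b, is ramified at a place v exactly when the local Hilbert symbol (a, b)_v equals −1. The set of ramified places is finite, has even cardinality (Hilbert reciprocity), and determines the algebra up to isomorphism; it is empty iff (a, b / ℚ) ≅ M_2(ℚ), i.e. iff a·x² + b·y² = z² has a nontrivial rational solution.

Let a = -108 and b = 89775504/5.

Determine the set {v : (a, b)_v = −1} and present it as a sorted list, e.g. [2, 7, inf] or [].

Mod squares: a ≡ -3, b ≡ 18445. Check v ∈ {∞, 2, 3, 5, 7, 13, 17, 31}.
v=2: v_2(a)=2, v_2(b)=4; units ≡ 5, 5 (mod 8); ε·ε+αω+βω = 0·0+2·1+4·1 ≡ 0  ⇒  (a,b)_2 = +1.
v=∞: -3 < 0 and 18445 > 0  ⇒  (a,b)_∞ = +1.
v=13: a=13^0·(≡9), b=13^2·(≡2) mod 13; (9|13)=+1, (2|13)=-1; (−1)^{0·2·6}·(+1)^2·(-1)^0 = +1.
v=17: a=17^0·(≡11), b=17^1·(≡3) mod 17; (11|17)=-1, (3|17)=-1; (−1)^{0·1·8}·(-1)^1·(-1)^0 = -1.
v=3: a=3^3·(≡2), b=3^2·(≡1) mod 3; (2|3)=-1, (1|3)=+1; (−1)^{3·2·1}·(-1)^2·(+1)^3 = +1.
v=31: a=31^0·(≡16), b=31^1·(≡30) mod 31; (16|31)=+1, (30|31)=-1; (−1)^{0·1·15}·(+1)^1·(-1)^0 = +1.
v=5: a=5^0·(≡2), b=5^-1·(≡4) mod 5; (2|5)=-1, (4|5)=+1; (−1)^{0·-1·2}·(-1)^-1·(+1)^0 = -1.
v=7: a=7^0·(≡4), b=7^1·(≡3) mod 7; (4|7)=+1, (3|7)=-1; (−1)^{0·1·3}·(+1)^1·(-1)^0 = +1.
Ram(-3, 18445) = {5, 17}; no ℚ_5-point on the conic.

[5, 17]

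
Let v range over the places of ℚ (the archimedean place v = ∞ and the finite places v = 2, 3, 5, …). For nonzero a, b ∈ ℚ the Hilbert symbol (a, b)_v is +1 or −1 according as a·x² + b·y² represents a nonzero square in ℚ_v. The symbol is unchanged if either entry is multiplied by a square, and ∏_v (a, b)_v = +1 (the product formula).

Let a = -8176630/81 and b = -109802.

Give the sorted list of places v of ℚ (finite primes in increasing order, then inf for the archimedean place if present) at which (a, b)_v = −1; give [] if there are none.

[5, 7, 11, 31, 37, inf]

Mod squares: a ≡ -166870, b ≡ -109802. Check v ∈ {∞, 2, 3, 5, 7, 11, 23, 31, 37, 41}.
v=37: a=37^1·(≡28), b=37^0·(≡14) mod 37; (28|37)=+1, (14|37)=-1; (−1)^{1·0·18}·(+1)^0·(-1)^1 = -1.
v=3: a=3^-4·(≡2), b=3^0·(≡1) mod 3; (2|3)=-1, (1|3)=+1; (−1)^{-4·0·1}·(-1)^0·(+1)^-4 = +1.
v=5: a=5^1·(≡4), b=5^0·(≡3) mod 5; (4|5)=+1, (3|5)=-1; (−1)^{1·0·2}·(+1)^0·(-1)^1 = -1.
v=31: a=31^0·(≡11), b=31^1·(≡23) mod 31; (11|31)=-1, (23|31)=-1; (−1)^{0·1·15}·(-1)^1·(-1)^0 = -1.
v=41: a=41^1·(≡6), b=41^0·(≡37) mod 41; (6|41)=-1, (37|41)=+1; (−1)^{1·0·20}·(-1)^0·(+1)^1 = +1.
v=∞: -166870 < 0 and -109802 < 0  ⇒  (a,b)_∞ = -1.
v=7: a=7^2·(≡6), b=7^1·(≡1) mod 7; (6|7)=-1, (1|7)=+1; (−1)^{2·1·3}·(-1)^1·(+1)^2 = -1.
v=11: a=11^1·(≡7), b=11^1·(≡6) mod 11; (7|11)=-1, (6|11)=-1; (−1)^{1·1·5}·(-1)^1·(-1)^1 = -1.
v=2: v_2(a)=1, v_2(b)=1; units ≡ 5, 3 (mod 8); ε·ε+αω+βω = 0·1+1·1+1·1 ≡ 0  ⇒  (a,b)_2 = +1.
v=23: a=23^0·(≡16), b=23^1·(≡10) mod 23; (16|23)=+1, (10|23)=-1; (−1)^{0·1·11}·(+1)^1·(-1)^0 = +1.
Ram(-166870, -109802) = {5, 7, 11, 31, 37, ∞}; no ℚ_5-point on the conic.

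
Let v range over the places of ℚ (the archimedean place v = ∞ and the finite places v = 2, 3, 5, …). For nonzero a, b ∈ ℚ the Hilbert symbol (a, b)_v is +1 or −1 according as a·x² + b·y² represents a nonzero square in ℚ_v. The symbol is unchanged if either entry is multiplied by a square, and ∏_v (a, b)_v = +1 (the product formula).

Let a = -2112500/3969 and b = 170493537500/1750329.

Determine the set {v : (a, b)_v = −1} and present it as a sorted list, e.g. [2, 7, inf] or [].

(a, b) ≡ (-5, 3335) mod (ℚ^×)²; places V = {2, 3, 5, 7, 11, 13, 23, 29, ∞}.
(a,b)_5: α=5, u≡1; β=5, v≡3 (mod 5); (1|5)=+1, (3|5)=-1; sign (−1)^0·+1^5·-1^5 = -1.
(a,b)_3: α=-4, u≡1; β=-6, v≡2 (mod 3); (1|3)=+1, (2|3)=-1; sign (−1)^0·+1^-6·-1^-4 = +1.
(a,b)_13: α=2, u≡8; β=2, v≡11 (mod 13); (8|13)=-1, (11|13)=-1; sign (−1)^0·-1^2·-1^2 = +1.
(a,b)_∞: sgn(-5)=−, sgn(3335)=+, so +1.
(a,b)_2: α=2, β=2; u≡3, v≡7 (mod 8); ε(u)ε(v)=1·1, αω(v)=2·0, βω(u)=2·1; sum ≡ 1  ⇒  -1.
(a,b)_11: α=0, u≡8; β=2, v≡10 (mod 11); (8|11)=-1, (10|11)=-1; sign (−1)^0·-1^2·-1^0 = +1.
(a,b)_29: α=0, u≡6; β=1, v≡1 (mod 29); (6|29)=+1, (1|29)=+1; sign (−1)^0·+1^1·+1^0 = +1.
(a,b)_7: α=-2, u≡4; β=-4, v≡6 (mod 7); (4|7)=+1, (6|7)=-1; sign (−1)^0·+1^-4·-1^-2 = +1.
(a,b)_23: α=0, u≡18; β=1, v≡22 (mod 23); (18|23)=+1, (22|23)=-1; sign (−1)^0·+1^1·-1^0 = +1.
(-5, 3335 / ℚ) ramifies at {2, 5}: a division algebra.

[2, 5]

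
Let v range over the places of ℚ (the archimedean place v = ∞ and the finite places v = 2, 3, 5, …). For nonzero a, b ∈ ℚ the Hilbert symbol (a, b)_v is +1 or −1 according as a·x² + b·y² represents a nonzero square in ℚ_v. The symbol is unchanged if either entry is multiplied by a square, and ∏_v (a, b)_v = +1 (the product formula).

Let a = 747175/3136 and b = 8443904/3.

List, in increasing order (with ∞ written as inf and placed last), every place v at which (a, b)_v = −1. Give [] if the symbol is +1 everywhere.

[19, 31]

(a, b) ≡ (247, 24738) mod (ℚ^×)²; places V = {2, 3, 5, 7, 11, 13, 19, 31, ∞}.
(a,b)_7: α=-2, u≡2; β=1, v≡6 (mod 7); (2|7)=+1, (6|7)=-1; sign (−1)^0·+1^1·-1^-2 = +1.
(a,b)_19: α=1, u≡14; β=1, v≡2 (mod 19); (14|19)=-1, (2|19)=-1; sign (−1)^1·-1^1·-1^1 = -1.
(a,b)_13: α=1, u≡5; β=0, v≡9 (mod 13); (5|13)=-1, (9|13)=+1; sign (−1)^0·-1^0·+1^1 = +1.
(a,b)_5: α=2, u≡2; β=0, v≡3 (mod 5); (2|5)=-1, (3|5)=-1; sign (−1)^0·-1^0·-1^2 = +1.
(a,b)_3: α=0, u≡1; β=-1, v≡2 (mod 3); (1|3)=+1, (2|3)=-1; sign (−1)^0·+1^-1·-1^0 = +1.
(a,b)_2: α=-6, β=11; u≡7, v≡1 (mod 8); ε(u)ε(v)=1·0, αω(v)=-6·0, βω(u)=11·0; sum ≡ 0  ⇒  +1.
(a,b)_31: α=0, u≡15; β=1, v≡6 (mod 31); (15|31)=-1, (6|31)=-1; sign (−1)^0·-1^1·-1^0 = -1.
(a,b)_11: α=2, u≡4; β=0, v≡6 (mod 11); (4|11)=+1, (6|11)=-1; sign (−1)^0·+1^0·-1^2 = +1.
(a,b)_∞: sgn(247)=+, sgn(24738)=+, so +1.
|Ram(247, 24738)| = 2, even; anisotropic at {19, 31}.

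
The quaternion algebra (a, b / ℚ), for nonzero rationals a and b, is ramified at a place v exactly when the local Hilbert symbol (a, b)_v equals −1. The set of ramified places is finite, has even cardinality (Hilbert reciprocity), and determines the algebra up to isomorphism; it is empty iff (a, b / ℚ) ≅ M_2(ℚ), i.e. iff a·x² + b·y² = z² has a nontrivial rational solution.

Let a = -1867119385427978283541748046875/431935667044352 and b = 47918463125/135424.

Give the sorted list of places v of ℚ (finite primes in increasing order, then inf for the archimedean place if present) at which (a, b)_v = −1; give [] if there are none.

Mod squares: a ≡ -35581, b ≡ 221. Check v ∈ {∞, 2, 5, 7, 13, 17, 19, 23, 29, 31}.
v=17: a=17^3·(≡8), b=17^1·(≡16) mod 17; (8|17)=+1, (16|17)=+1; (−1)^{3·1·8}·(+1)^1·(+1)^3 = +1.
v=2: v_2(a)=-26, v_2(b)=-8; units ≡ 3, 5 (mod 8); ε·ε+αω+βω = 1·0+-26·1+-8·1 ≡ 0  ⇒  (a,b)_2 = +1.
v=19: a=19^4·(≡16), b=19^2·(≡14) mod 19; (16|19)=+1, (14|19)=-1; (−1)^{4·2·9}·(+1)^2·(-1)^4 = +1.
v=13: a=13^3·(≡7), b=13^1·(≡4) mod 13; (7|13)=-1, (4|13)=+1; (−1)^{3·1·6}·(-1)^1·(+1)^3 = -1.
v=29: a=29^2·(≡14), b=29^0·(≡27) mod 29; (14|29)=-1, (27|29)=-1; (−1)^{2·0·14}·(-1)^0·(-1)^2 = +1.
v=31: a=31^4·(≡9), b=31^2·(≡25) mod 31; (9|31)=+1, (25|31)=+1; (−1)^{4·2·15}·(+1)^2·(+1)^4 = +1.
v=5: a=5^12·(≡4), b=5^4·(≡4) mod 5; (4|5)=+1, (4|5)=+1; (−1)^{12·4·2}·(+1)^4·(+1)^12 = +1.
v=∞: -35581 < 0 and 221 > 0  ⇒  (a,b)_∞ = +1.
v=7: a=7^1·(≡3), b=7^0·(≡4) mod 7; (3|7)=-1, (4|7)=+1; (−1)^{1·0·3}·(-1)^0·(+1)^1 = +1.
v=23: a=23^-5·(≡7), b=23^-2·(≡17) mod 23; (7|23)=-1, (17|23)=-1; (−1)^{-5·-2·11}·(-1)^-2·(-1)^-5 = -1.
|Ram(-35581, 221)| = 2, even; anisotropic at {13, 23}.

[13, 23]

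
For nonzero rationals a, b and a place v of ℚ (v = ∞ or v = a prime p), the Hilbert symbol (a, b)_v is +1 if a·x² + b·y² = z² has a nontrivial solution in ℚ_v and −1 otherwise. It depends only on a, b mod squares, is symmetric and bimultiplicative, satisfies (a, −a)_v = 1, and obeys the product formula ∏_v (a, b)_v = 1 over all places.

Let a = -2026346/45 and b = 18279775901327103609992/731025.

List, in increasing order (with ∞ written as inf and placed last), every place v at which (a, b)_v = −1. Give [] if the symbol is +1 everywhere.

(a, b) ≡ (-206770, 537602) mod (ℚ^×)²; places V = {2, 3, 5, 7, 13, 19, 23, 29, 31, ∞}.
(a,b)_5: α=-1, u≡1; β=-2, v≡2 (mod 5); (1|5)=+1, (2|5)=-1; sign (−1)^0·+1^-2·-1^-1 = -1.
(a,b)_2: α=1, β=3; u≡7, v≡1 (mod 8); ε(u)ε(v)=1·0, αω(v)=1·0, βω(u)=3·0; sum ≡ 0  ⇒  +1.
(a,b)_13: α=0, u≡7; β=3, v≡10 (mod 13); (7|13)=-1, (10|13)=+1; sign (−1)^0·-1^3·+1^0 = -1.
(a,b)_19: α=0, u≡6; β=-2, v≡1 (mod 19); (6|19)=+1, (1|19)=+1; sign (−1)^0·+1^-2·+1^0 = +1.
(a,b)_29: α=1, u≡1; β=3, v≡22 (mod 29); (1|29)=+1, (22|29)=+1; sign (−1)^0·+1^3·+1^1 = +1.
(a,b)_7: α=2, u≡3; β=6, v≡1 (mod 7); (3|7)=-1, (1|7)=+1; sign (−1)^0·-1^6·+1^2 = +1.
(a,b)_3: α=-2, u≡2; β=-4, v≡2 (mod 3); (2|3)=-1, (2|3)=-1; sign (−1)^0·-1^-4·-1^-2 = +1.
(a,b)_23: α=1, u≡12; β=3, v≡8 (mod 23); (12|23)=+1, (8|23)=+1; sign (−1)^1·+1^3·+1^1 = -1.
(a,b)_31: α=1, u≡12; β=3, v≡21 (mod 31); (12|31)=-1, (21|31)=-1; sign (−1)^1·-1^3·-1^1 = -1.
(a,b)_∞: sgn(-206770)=−, sgn(537602)=+, so +1.
Ram(-206770, 537602) = {5, 13, 23, 31}; no ℚ_5-point on the conic.

[5, 13, 23, 31]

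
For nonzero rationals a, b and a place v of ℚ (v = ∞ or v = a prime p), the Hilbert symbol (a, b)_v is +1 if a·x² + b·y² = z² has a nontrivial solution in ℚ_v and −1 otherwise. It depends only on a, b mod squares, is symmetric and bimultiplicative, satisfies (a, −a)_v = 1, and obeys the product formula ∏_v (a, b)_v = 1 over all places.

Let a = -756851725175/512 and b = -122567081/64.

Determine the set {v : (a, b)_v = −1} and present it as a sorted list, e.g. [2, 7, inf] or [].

Mod squares: a ≡ -20254, b ≡ -41. Check v ∈ {∞, 2, 5, 7, 13, 19, 41}.
v=7: a=7^2·(≡4), b=7^2·(≡4) mod 7; (4|7)=+1, (4|7)=+1; (−1)^{2·2·3}·(+1)^2·(+1)^2 = +1.
v=13: a=13^3·(≡6), b=13^2·(≡5) mod 13; (6|13)=-1, (5|13)=-1; (−1)^{3·2·6}·(-1)^2·(-1)^3 = -1.
v=5: a=5^2·(≡4), b=5^0·(≡1) mod 5; (4|5)=+1, (1|5)=+1; (−1)^{2·0·2}·(+1)^0·(+1)^2 = +1.
v=∞: -20254 < 0 and -41 < 0  ⇒  (a,b)_∞ = -1.
v=19: a=19^3·(≡1), b=19^2·(≡4) mod 19; (1|19)=+1, (4|19)=+1; (−1)^{3·2·9}·(+1)^2·(+1)^3 = +1.
v=2: v_2(a)=-9, v_2(b)=-6; units ≡ 1, 7 (mod 8); ε·ε+αω+βω = 0·1+-9·0+-6·0 ≡ 0  ⇒  (a,b)_2 = +1.
v=41: a=41^1·(≡31), b=41^1·(≡5) mod 41; (31|41)=+1, (5|41)=+1; (−1)^{1·1·20}·(+1)^1·(+1)^1 = +1.
Ram(-20254, -41) = {13, ∞}; no ℚ_13-point on the conic.

[13, inf]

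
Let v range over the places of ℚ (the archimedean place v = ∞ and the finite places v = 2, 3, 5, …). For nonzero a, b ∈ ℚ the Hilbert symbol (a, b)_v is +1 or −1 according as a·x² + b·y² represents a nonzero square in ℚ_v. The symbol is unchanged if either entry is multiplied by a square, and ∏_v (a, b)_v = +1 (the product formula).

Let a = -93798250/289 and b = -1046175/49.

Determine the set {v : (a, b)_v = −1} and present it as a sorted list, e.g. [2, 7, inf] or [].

Mod squares: a ≡ -76570, b ≡ -41847. Check v ∈ {∞, 2, 3, 5, 7, 13, 17, 19, 29, 31, 37}.
v=19: a=19^1·(≡5), b=19^0·(≡2) mod 19; (5|19)=+1, (2|19)=-1; (−1)^{1·0·9}·(+1)^0·(-1)^1 = -1.
v=5: a=5^3·(≡1), b=5^2·(≡2) mod 5; (1|5)=+1, (2|5)=-1; (−1)^{3·2·2}·(+1)^2·(-1)^3 = -1.
v=31: a=31^1·(≡16), b=31^0·(≡30) mod 31; (16|31)=+1, (30|31)=-1; (−1)^{1·0·15}·(+1)^0·(-1)^1 = -1.
v=2: v_2(a)=1, v_2(b)=0; units ≡ 3, 1 (mod 8); ε·ε+αω+βω = 1·0+1·0+0·1 ≡ 0  ⇒  (a,b)_2 = +1.
v=7: a=7^2·(≡6), b=7^-2·(≡3) mod 7; (6|7)=-1, (3|7)=-1; (−1)^{2·-2·3}·(-1)^-2·(-1)^2 = +1.
v=∞: -76570 < 0 and -41847 < 0  ⇒  (a,b)_∞ = -1.
v=17: a=17^-2·(≡15), b=17^0·(≡6) mod 17; (15|17)=+1, (6|17)=-1; (−1)^{-2·0·8}·(+1)^0·(-1)^-2 = +1.
v=29: a=29^0·(≡12), b=29^1·(≡16) mod 29; (12|29)=-1, (16|29)=+1; (−1)^{0·1·14}·(-1)^1·(+1)^0 = -1.
v=3: a=3^0·(≡2), b=3^1·(≡1) mod 3; (2|3)=-1, (1|3)=+1; (−1)^{0·1·1}·(-1)^1·(+1)^0 = -1.
v=13: a=13^1·(≡12), b=13^1·(≡6) mod 13; (12|13)=+1, (6|13)=-1; (−1)^{1·1·6}·(+1)^1·(-1)^1 = -1.
v=37: a=37^0·(≡15), b=37^1·(≡21) mod 37; (15|37)=-1, (21|37)=+1; (−1)^{0·1·18}·(-1)^1·(+1)^0 = -1.
Ram(-76570, -41847) = {3, 5, 13, 19, 29, 31, 37, ∞}; no ℚ_3-point on the conic.

[3, 5, 13, 19, 29, 31, 37, inf]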